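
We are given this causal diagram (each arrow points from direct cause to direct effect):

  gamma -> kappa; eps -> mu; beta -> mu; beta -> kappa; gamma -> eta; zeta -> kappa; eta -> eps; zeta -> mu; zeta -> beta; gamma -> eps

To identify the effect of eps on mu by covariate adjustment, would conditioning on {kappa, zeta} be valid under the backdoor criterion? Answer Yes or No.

No

Backdoor paths from eps to mu (paths whose first edge points into eps):
  P1: eps <- gamma -> kappa <- zeta -> beta -> mu
  P2: eps <- gamma -> kappa <- zeta -> mu
  P3: eps <- gamma -> kappa <- beta <- zeta -> mu
  P4: eps <- gamma -> kappa <- beta -> mu
  P5: eps <- eta <- gamma -> kappa <- zeta -> beta -> mu
  P6: eps <- eta <- gamma -> kappa <- zeta -> mu
  P7: eps <- eta <- gamma -> kappa <- beta <- zeta -> mu
  P8: eps <- eta <- gamma -> kappa <- beta -> mu
Condition 1 (no descendant of eps in the set): holds — descendants of eps are {mu}; none are in {kappa, zeta}.
Condition 2 (every backdoor path blocked by {kappa, zeta}):
  P1: blocked at fork node zeta ∈ conditioning set.
  P2: blocked at fork node zeta ∈ conditioning set.
  P3: blocked at fork node zeta ∈ conditioning set.
  P4: open — collider(s) kappa are conditioned on (or have a conditioned descendant) and no non-collider on the path is in the set.
  P5: blocked at fork node zeta ∈ conditioning set.
  P6: blocked at fork node zeta ∈ conditioning set.
  P7: blocked at fork node zeta ∈ conditioning set.
  P8: open — collider(s) kappa are conditioned on (or have a conditioned descendant) and no non-collider on the path is in the set.
{kappa, zeta} does not satisfy the backdoor criterion.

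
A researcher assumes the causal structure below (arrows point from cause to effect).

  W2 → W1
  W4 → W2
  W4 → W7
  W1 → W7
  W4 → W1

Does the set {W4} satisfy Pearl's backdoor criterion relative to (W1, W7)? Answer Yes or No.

Yes

Backdoor paths from W1 to W7 (paths whose first edge points into W1):
  P1: W1 <- W4 -> W7
  P2: W1 <- W2 <- W4 -> W7
Condition 1 (no descendant of W1 in the set): holds — descendants of W1 are {W7}; none are in {W4}.
Condition 2 (every backdoor path blocked by {W4}):
  P1: blocked at fork node W4 ∈ conditioning set.
  P2: blocked at fork node W4 ∈ conditioning set.
{W4} satisfies the backdoor criterion.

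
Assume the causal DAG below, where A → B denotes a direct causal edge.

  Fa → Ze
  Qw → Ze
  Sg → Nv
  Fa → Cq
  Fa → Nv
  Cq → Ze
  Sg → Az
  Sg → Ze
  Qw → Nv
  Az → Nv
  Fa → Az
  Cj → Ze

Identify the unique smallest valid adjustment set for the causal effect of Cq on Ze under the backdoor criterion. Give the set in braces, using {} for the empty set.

Variables eligible for adjustment (non-descendants of Cq, excluding Cq and Ze): {Az, Cj, Fa, Nv, Qw, Sg}.
Backdoor paths from Cq to Ze:
  P1: Cq <- Fa -> Az <- Sg -> Ze
  P2: Cq <- Fa -> Az <- Sg -> Nv <- Qw -> Ze
  P3: Cq <- Fa -> Az -> Nv <- Sg -> Ze
  P4: Cq <- Fa -> Az -> Nv <- Qw -> Ze
  P5: Cq <- Fa -> Ze
  P6: Cq <- Fa -> Nv <- Sg -> Ze
  P7: Cq <- Fa -> Nv <- Qw -> Ze
  P8: Cq <- Fa -> Nv <- Az <- Sg -> Ze
The empty set is not sufficient: P5 (Cq <- Fa -> Ze) has no collider blocking it and no conditioned non-collider, so it is open.
Try {Fa}:
  P1: blocked at fork node Fa ∈ conditioning set.
  P2: blocked at fork node Fa ∈ conditioning set.
  P3: blocked at fork node Fa ∈ conditioning set.
  P4: blocked at fork node Fa ∈ conditioning set.
  P5: blocked at fork node Fa ∈ conditioning set.
  P6: blocked at fork node Fa ∈ conditioning set.
  P7: blocked at fork node Fa ∈ conditioning set.
  P8: blocked at fork node Fa ∈ conditioning set.
{Fa} contains no descendant of Cq and blocks every backdoor path.
No other singleton works — e.g. {Sg} leaves P5 open — so {Fa} is the unique smallest valid adjustment set.

{Fa}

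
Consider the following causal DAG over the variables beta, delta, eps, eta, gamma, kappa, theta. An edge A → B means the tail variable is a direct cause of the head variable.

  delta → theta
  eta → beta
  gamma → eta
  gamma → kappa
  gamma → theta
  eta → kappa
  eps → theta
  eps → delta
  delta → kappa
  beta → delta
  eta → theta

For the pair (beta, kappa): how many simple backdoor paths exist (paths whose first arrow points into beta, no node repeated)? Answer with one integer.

A backdoor path from beta to kappa is any simple undirected path whose first edge points into beta (i.e. leaves beta via a parent).
Parents of beta: {eta}.
Enumerating:
  P1: beta <- eta <- gamma -> theta <- eps -> delta -> kappa
  P2: beta <- eta <- gamma -> theta <- delta -> kappa
  P3: beta <- eta <- gamma -> kappa
  P4: beta <- eta -> theta <- gamma -> kappa
  P5: beta <- eta -> theta <- eps -> delta -> kappa
  P6: beta <- eta -> theta <- delta -> kappa
  P7: beta <- eta -> kappa
That exhausts the simple backdoor paths. Count: 7.

7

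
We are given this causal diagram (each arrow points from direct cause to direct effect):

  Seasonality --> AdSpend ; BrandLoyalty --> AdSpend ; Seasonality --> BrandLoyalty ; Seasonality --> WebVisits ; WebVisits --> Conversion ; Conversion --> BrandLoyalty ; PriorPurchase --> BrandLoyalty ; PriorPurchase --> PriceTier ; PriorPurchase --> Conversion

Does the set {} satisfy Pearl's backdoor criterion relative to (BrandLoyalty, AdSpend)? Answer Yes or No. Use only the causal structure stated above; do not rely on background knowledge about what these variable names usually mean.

Backdoor paths from BrandLoyalty to AdSpend (paths whose first edge points into BrandLoyalty):
  P1: BrandLoyalty <- Seasonality -> AdSpend
  P2: BrandLoyalty <- PriorPurchase -> Conversion <- WebVisits <- Seasonality -> AdSpend
  P3: BrandLoyalty <- Conversion <- WebVisits <- Seasonality -> AdSpend
Condition 1 (no descendant of BrandLoyalty in the set): holds — descendants of BrandLoyalty are {AdSpend}; none are in {}.
Condition 2 (every backdoor path blocked by {}):
  P1: open — no interior node is in the conditioning set.
  P2: blocked at collider Conversion (neither it nor any descendant is in the conditioning set).
  P3: open — no interior node is in the conditioning set.
{} does not satisfy the backdoor criterion.

No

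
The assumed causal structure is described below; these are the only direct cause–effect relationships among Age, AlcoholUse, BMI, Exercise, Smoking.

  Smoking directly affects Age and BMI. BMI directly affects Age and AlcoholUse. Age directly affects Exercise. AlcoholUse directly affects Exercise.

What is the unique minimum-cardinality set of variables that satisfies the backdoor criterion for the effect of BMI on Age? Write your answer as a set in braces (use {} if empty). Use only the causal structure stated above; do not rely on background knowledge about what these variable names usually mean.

Variables eligible for adjustment (non-descendants of BMI, excluding BMI and Age): {Smoking}.
Backdoor paths from BMI to Age:
  P1: BMI <- Smoking -> Age
The empty set is not sufficient: P1 (BMI <- Smoking -> Age) has no collider blocking it and no conditioned non-collider, so it is open.
Try {Smoking}:
  P1: blocked at fork node Smoking ∈ conditioning set.
{Smoking} contains no descendant of BMI and blocks every backdoor path.
{Smoking} is the unique smallest valid adjustment set.

{Smoking}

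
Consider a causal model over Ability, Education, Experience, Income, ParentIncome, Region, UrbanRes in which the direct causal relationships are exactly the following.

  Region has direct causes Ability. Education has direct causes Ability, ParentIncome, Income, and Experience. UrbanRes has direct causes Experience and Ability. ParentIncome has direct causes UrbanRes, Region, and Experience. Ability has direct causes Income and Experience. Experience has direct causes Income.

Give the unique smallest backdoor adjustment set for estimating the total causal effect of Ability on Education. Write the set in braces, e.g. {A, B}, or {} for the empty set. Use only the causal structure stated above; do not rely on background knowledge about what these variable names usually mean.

{Experience, Income}

Variables eligible for adjustment (non-descendants of Ability, excluding Ability and Education): {Experience, Income}.
Backdoor paths from Ability to Education:
  P1: Ability <- Income -> Experience -> UrbanRes -> ParentIncome -> Education
  P2: Ability <- Income -> Experience -> ParentIncome -> Education
  P3: Ability <- Income -> Experience -> Education
  P4: Ability <- Income -> Education
  P5: Ability <- Experience <- Income -> Education
  P6: Ability <- Experience -> UrbanRes -> ParentIncome -> Education
  P7: Ability <- Experience -> ParentIncome -> Education
  P8: Ability <- Experience -> Education
The empty set is not sufficient: P1 (Ability <- Income -> Experience -> UrbanRes -> ParentIncome -> Education) has no collider blocking it and no conditioned non-collider, so it is open.
Try {Experience, Income}:
  P1: blocked at fork node Income ∈ conditioning set.
  P2: blocked at fork node Income ∈ conditioning set.
  P3: blocked at fork node Income ∈ conditioning set.
  P4: blocked at fork node Income ∈ conditioning set.
  P5: blocked at chain node Experience ∈ conditioning set.
  P6: blocked at fork node Experience ∈ conditioning set.
  P7: blocked at fork node Experience ∈ conditioning set.
  P8: blocked at fork node Experience ∈ conditioning set.
{Experience, Income} contains no descendant of Ability and blocks every backdoor path.
Every element of {Experience, Income} is needed (dropping Experience leaves P6 open; dropping Income leaves P4 open), so no proper subset is valid.
Among all size-2 subsets of the eligible variables, only {Experience, Income} blocks every backdoor path, so it is the unique smallest valid adjustment set.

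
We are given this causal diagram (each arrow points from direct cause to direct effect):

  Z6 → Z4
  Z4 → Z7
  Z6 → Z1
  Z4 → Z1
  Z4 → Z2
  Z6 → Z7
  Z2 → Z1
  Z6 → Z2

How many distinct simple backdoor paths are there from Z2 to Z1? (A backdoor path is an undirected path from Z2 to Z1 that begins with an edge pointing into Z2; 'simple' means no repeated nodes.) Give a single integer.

6

A backdoor path from Z2 to Z1 is any simple undirected path whose first edge points into Z2 (i.e. leaves Z2 via a parent).
Parents of Z2: {Z4, Z6}.
Enumerating:
  P1: Z2 <- Z6 -> Z4 -> Z1
  P2: Z2 <- Z6 -> Z1
  P3: Z2 <- Z6 -> Z7 <- Z4 -> Z1
  P4: Z2 <- Z4 <- Z6 -> Z1
  P5: Z2 <- Z4 -> Z1
  P6: Z2 <- Z4 -> Z7 <- Z6 -> Z1
That exhausts the simple backdoor paths. Count: 6.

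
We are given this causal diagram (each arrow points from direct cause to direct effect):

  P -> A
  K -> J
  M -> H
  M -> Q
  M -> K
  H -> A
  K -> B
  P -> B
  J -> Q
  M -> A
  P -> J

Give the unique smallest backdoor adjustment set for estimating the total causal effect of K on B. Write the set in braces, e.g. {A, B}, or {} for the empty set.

{}

Variables eligible for adjustment (non-descendants of K, excluding K and B): {A, H, M, P}.
Backdoor paths from K to B:
  P1: K <- M -> H -> A <- P -> B
  P2: K <- M -> A <- P -> B
  P3: K <- M -> Q <- J <- P -> B
Each backdoor path contains an unconditioned collider, so every path is already blocked with the empty conditioning set:
  P1: blocked at collider A (neither it nor any descendant is in the conditioning set).
  P2: blocked at collider A (neither it nor any descendant is in the conditioning set).
  P3: blocked at collider Q (neither it nor any descendant is in the conditioning set).
The empty set is therefore the unique smallest valid set.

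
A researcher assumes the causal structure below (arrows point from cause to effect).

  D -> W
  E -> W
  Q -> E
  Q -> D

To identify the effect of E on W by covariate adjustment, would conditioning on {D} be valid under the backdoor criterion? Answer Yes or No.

Backdoor paths from E to W (paths whose first edge points into E):
  P1: E <- Q -> D -> W
Condition 1 (no descendant of E in the set): holds — descendants of E are {W}; none are in {D}.
Condition 2 (every backdoor path blocked by {D}):
  P1: blocked at chain node D ∈ conditioning set.
{D} satisfies the backdoor criterion.

Yes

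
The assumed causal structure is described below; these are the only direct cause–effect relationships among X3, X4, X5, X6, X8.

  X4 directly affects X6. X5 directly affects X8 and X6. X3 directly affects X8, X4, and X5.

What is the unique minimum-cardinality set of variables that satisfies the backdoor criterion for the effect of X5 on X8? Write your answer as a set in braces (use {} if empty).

Variables eligible for adjustment (non-descendants of X5, excluding X5 and X8): {X3, X4}.
Backdoor paths from X5 to X8:
  P1: X5 <- X3 -> X8
The empty set is not sufficient: P1 (X5 <- X3 -> X8) has no collider blocking it and no conditioned non-collider, so it is open.
Try {X3}:
  P1: blocked at fork node X3 ∈ conditioning set.
{X3} contains no descendant of X5 and blocks every backdoor path.
No other singleton works — e.g. {X4} leaves P1 open — so {X3} is the unique smallest valid adjustment set.

{X3}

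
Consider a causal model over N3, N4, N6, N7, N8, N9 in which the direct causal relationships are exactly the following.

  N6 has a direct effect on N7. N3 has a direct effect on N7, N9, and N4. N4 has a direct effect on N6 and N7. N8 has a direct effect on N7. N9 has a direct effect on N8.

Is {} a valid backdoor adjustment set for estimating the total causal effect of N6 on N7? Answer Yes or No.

Backdoor paths from N6 to N7 (paths whose first edge points into N6):
  P1: N6 <- N4 <- N3 -> N9 -> N8 -> N7
  P2: N6 <- N4 <- N3 -> N7
  P3: N6 <- N4 -> N7
Condition 1 (no descendant of N6 in the set): holds — descendants of N6 are {N7}; none are in {}.
Condition 2 (every backdoor path blocked by {}):
  P1: open — no interior node is in the conditioning set.
  P2: open — no interior node is in the conditioning set.
  P3: open — no interior node is in the conditioning set.
{} does not satisfy the backdoor criterion.

No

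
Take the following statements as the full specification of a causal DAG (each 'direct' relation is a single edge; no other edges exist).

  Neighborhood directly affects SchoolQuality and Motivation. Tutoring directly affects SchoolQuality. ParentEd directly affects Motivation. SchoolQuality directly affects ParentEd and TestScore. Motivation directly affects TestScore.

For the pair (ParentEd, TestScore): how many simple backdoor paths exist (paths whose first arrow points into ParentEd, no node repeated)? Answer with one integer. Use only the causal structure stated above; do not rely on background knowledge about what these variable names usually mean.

A backdoor path from ParentEd to TestScore is any simple undirected path whose first edge points into ParentEd (i.e. leaves ParentEd via a parent).
Parents of ParentEd: {SchoolQuality}.
Enumerating:
  P1: ParentEd <- SchoolQuality <- Neighborhood -> Motivation -> TestScore
  P2: ParentEd <- SchoolQuality -> TestScore
That exhausts the simple backdoor paths. Count: 2.

2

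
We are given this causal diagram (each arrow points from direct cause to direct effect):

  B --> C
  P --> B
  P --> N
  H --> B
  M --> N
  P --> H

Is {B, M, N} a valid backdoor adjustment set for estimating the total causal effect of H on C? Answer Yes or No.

Backdoor paths from H to C (paths whose first edge points into H):
  P1: H <- P -> B -> C
Condition 1 (no descendant of H in the set): FAILS — B is a descendant of H.
Condition 2 (every backdoor path blocked by {B, M, N}):
  P1: blocked at chain node B ∈ conditioning set.
{B, M, N} does not satisfy the backdoor criterion.

No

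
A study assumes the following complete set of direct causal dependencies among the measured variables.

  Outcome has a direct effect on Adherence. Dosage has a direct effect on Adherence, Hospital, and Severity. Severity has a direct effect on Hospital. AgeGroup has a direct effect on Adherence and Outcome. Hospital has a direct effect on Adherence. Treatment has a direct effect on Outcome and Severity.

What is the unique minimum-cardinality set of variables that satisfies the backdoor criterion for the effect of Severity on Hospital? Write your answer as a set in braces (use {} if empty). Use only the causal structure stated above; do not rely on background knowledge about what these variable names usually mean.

Variables eligible for adjustment (non-descendants of Severity, excluding Severity and Hospital): {AgeGroup, Dosage, Outcome, Treatment}.
Backdoor paths from Severity to Hospital:
  P1: Severity <- Treatment -> Outcome <- AgeGroup -> Adherence <- Dosage -> Hospital
  P2: Severity <- Treatment -> Outcome <- AgeGroup -> Adherence <- Hospital
  P3: Severity <- Treatment -> Outcome -> Adherence <- Dosage -> Hospital
  P4: Severity <- Treatment -> Outcome -> Adherence <- Hospital
  P5: Severity <- Dosage -> Hospital
  P6: Severity <- Dosage -> Adherence <- Hospital
The empty set is not sufficient: P5 (Severity <- Dosage -> Hospital) has no collider blocking it and no conditioned non-collider, so it is open.
Try {Dosage}:
  P1: blocked at collider Outcome (neither it nor any descendant is in the conditioning set).
  P2: blocked at collider Outcome (neither it nor any descendant is in the conditioning set).
  P3: blocked at collider Adherence (neither it nor any descendant is in the conditioning set).
  P4: blocked at collider Adherence (neither it nor any descendant is in the conditioning set).
  P5: blocked at fork node Dosage ∈ conditioning set.
  P6: blocked at fork node Dosage ∈ conditioning set.
{Dosage} contains no descendant of Severity and blocks every backdoor path.
No other singleton works — e.g. {AgeGroup} leaves P5 open — so {Dosage} is the unique smallest valid adjustment set.

{Dosage}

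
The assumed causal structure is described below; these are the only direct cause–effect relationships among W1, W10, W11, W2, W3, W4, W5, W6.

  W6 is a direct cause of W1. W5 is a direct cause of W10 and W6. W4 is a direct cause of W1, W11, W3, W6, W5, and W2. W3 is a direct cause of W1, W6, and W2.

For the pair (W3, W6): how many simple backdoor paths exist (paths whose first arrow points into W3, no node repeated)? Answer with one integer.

3

A backdoor path from W3 to W6 is any simple undirected path whose first edge points into W3 (i.e. leaves W3 via a parent).
Parents of W3: {W4}.
Enumerating:
  P1: W3 <- W4 -> W5 -> W6
  P2: W3 <- W4 -> W6
  P3: W3 <- W4 -> W1 <- W6
That exhausts the simple backdoor paths. Count: 3.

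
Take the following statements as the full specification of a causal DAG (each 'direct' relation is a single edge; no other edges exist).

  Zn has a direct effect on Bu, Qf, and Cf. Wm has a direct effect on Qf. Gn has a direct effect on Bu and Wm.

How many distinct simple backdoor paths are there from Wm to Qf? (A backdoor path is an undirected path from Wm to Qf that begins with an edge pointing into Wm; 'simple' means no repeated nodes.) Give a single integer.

1

A backdoor path from Wm to Qf is any simple undirected path whose first edge points into Wm (i.e. leaves Wm via a parent).
Parents of Wm: {Gn}.
Enumerating:
  P1: Wm <- Gn -> Bu <- Zn -> Qf
That exhausts the simple backdoor paths. Count: 1.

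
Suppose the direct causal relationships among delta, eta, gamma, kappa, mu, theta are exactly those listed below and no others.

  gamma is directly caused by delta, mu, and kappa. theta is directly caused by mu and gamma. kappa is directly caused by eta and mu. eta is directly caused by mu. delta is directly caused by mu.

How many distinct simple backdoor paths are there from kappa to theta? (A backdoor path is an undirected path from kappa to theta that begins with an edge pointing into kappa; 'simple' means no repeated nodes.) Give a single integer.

A backdoor path from kappa to theta is any simple undirected path whose first edge points into kappa (i.e. leaves kappa via a parent).
Parents of kappa: {eta, mu}.
Enumerating:
  P1: kappa <- mu -> delta -> gamma -> theta
  P2: kappa <- mu -> gamma -> theta
  P3: kappa <- mu -> theta
  P4: kappa <- eta <- mu -> delta -> gamma -> theta
  P5: kappa <- eta <- mu -> gamma -> theta
  P6: kappa <- eta <- mu -> theta
That exhausts the simple backdoor paths. Count: 6.

6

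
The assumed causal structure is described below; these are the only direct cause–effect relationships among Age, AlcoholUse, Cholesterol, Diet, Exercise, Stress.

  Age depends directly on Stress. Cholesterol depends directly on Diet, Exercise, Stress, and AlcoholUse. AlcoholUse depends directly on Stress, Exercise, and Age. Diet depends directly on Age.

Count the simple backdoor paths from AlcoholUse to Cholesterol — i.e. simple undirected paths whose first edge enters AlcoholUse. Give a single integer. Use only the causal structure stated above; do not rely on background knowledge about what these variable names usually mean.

A backdoor path from AlcoholUse to Cholesterol is any simple undirected path whose first edge points into AlcoholUse (i.e. leaves AlcoholUse via a parent).
Parents of AlcoholUse: {Age, Exercise, Stress}.
Enumerating:
  P1: AlcoholUse <- Exercise -> Cholesterol
  P2: AlcoholUse <- Stress -> Age -> Diet -> Cholesterol
  P3: AlcoholUse <- Stress -> Cholesterol
  P4: AlcoholUse <- Age <- Stress -> Cholesterol
  P5: AlcoholUse <- Age -> Diet -> Cholesterol
That exhausts the simple backdoor paths. Count: 5.

5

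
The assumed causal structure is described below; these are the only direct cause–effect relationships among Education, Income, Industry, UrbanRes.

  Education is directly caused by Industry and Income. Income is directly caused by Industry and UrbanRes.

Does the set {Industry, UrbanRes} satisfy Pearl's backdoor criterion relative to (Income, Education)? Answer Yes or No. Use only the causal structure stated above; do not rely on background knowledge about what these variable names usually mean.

Yes

Backdoor paths from Income to Education (paths whose first edge points into Income):
  P1: Income <- Industry -> Education
Condition 1 (no descendant of Income in the set): holds — descendants of Income are {Education}; none are in {Industry, UrbanRes}.
Condition 2 (every backdoor path blocked by {Industry, UrbanRes}):
  P1: blocked at fork node Industry ∈ conditioning set.
{Industry, UrbanRes} satisfies the backdoor criterion.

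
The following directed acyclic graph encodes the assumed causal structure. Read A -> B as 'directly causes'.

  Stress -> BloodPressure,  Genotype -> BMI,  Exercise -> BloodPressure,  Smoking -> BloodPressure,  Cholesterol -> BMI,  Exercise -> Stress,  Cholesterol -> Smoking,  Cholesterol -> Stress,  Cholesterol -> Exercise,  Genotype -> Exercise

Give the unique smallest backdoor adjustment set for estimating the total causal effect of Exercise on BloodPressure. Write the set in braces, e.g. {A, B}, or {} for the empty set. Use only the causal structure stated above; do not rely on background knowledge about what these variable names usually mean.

{Cholesterol}

Variables eligible for adjustment (non-descendants of Exercise, excluding Exercise and BloodPressure): {BMI, Cholesterol, Genotype, Smoking}.
Backdoor paths from Exercise to BloodPressure:
  P1: Exercise <- Genotype -> BMI <- Cholesterol -> Smoking -> BloodPressure
  P2: Exercise <- Genotype -> BMI <- Cholesterol -> Stress -> BloodPressure
  P3: Exercise <- Cholesterol -> Smoking -> BloodPressure
  P4: Exercise <- Cholesterol -> Stress -> BloodPressure
The empty set is not sufficient: P3 (Exercise <- Cholesterol -> Smoking -> BloodPressure) has no collider blocking it and no conditioned non-collider, so it is open.
Try {Cholesterol}:
  P1: blocked at collider BMI (neither it nor any descendant is in the conditioning set).
  P2: blocked at collider BMI (neither it nor any descendant is in the conditioning set).
  P3: blocked at fork node Cholesterol ∈ conditioning set.
  P4: blocked at fork node Cholesterol ∈ conditioning set.
{Cholesterol} contains no descendant of Exercise and blocks every backdoor path.
No other singleton works — e.g. {Genotype} leaves P3 open — so {Cholesterol} is the unique smallest valid adjustment set.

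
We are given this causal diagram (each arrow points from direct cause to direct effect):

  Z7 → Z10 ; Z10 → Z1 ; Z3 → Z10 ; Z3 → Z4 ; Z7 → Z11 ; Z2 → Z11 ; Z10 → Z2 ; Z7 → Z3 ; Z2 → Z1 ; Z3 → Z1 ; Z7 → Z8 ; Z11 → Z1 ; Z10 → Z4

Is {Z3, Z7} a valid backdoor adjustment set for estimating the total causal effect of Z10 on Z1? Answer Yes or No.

Backdoor paths from Z10 to Z1 (paths whose first edge points into Z10):
  P1: Z10 <- Z7 -> Z3 -> Z1
  P2: Z10 <- Z7 -> Z11 <- Z2 -> Z1
  P3: Z10 <- Z7 -> Z11 -> Z1
  P4: Z10 <- Z3 <- Z7 -> Z11 <- Z2 -> Z1
  P5: Z10 <- Z3 <- Z7 -> Z11 -> Z1
  P6: Z10 <- Z3 -> Z1
Condition 1 (no descendant of Z10 in the set): holds — descendants of Z10 are {Z1, Z11, Z2, Z4}; none are in {Z3, Z7}.
Condition 2 (every backdoor path blocked by {Z3, Z7}):
  P1: blocked at fork node Z7 ∈ conditioning set.
  P2: blocked at fork node Z7 ∈ conditioning set.
  P3: blocked at fork node Z7 ∈ conditioning set.
  P4: blocked at chain node Z3 ∈ conditioning set.
  P5: blocked at chain node Z3 ∈ conditioning set.
  P6: blocked at fork node Z3 ∈ conditioning set.
{Z3, Z7} satisfies the backdoor criterion.

Yes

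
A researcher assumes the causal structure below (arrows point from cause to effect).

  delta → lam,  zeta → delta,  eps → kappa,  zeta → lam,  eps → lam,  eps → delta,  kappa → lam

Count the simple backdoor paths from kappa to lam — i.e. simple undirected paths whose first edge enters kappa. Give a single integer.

3

A backdoor path from kappa to lam is any simple undirected path whose first edge points into kappa (i.e. leaves kappa via a parent).
Parents of kappa: {eps}.
Enumerating:
  P1: kappa <- eps -> delta <- zeta -> lam
  P2: kappa <- eps -> delta -> lam
  P3: kappa <- eps -> lam
That exhausts the simple backdoor paths. Count: 3.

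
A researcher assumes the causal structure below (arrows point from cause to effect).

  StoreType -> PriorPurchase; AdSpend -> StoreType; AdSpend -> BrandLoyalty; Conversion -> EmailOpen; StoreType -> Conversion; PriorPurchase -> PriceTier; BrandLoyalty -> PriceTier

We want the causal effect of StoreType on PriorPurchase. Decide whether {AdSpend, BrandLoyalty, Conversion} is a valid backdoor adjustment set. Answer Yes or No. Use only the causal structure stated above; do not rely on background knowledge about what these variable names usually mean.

No

Backdoor paths from StoreType to PriorPurchase (paths whose first edge points into StoreType):
  P1: StoreType <- AdSpend -> BrandLoyalty -> PriceTier <- PriorPurchase
Condition 1 (no descendant of StoreType in the set): FAILS — Conversion is a descendant of StoreType.
Condition 2 (every backdoor path blocked by {AdSpend, BrandLoyalty, Conversion}):
  P1: blocked at fork node AdSpend ∈ conditioning set.
{AdSpend, BrandLoyalty, Conversion} does not satisfy the backdoor criterion.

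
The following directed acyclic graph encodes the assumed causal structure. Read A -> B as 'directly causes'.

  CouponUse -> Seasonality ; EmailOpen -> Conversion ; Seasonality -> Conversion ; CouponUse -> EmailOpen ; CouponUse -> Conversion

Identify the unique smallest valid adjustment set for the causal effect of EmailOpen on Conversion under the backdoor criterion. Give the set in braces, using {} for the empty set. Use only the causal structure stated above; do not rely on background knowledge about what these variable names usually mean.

{CouponUse}

Variables eligible for adjustment (non-descendants of EmailOpen, excluding EmailOpen and Conversion): {CouponUse, Seasonality}.
Backdoor paths from EmailOpen to Conversion:
  P1: EmailOpen <- CouponUse -> Seasonality -> Conversion
  P2: EmailOpen <- CouponUse -> Conversion
The empty set is not sufficient: P1 (EmailOpen <- CouponUse -> Seasonality -> Conversion) has no collider blocking it and no conditioned non-collider, so it is open.
Try {CouponUse}:
  P1: blocked at fork node CouponUse ∈ conditioning set.
  P2: blocked at fork node CouponUse ∈ conditioning set.
{CouponUse} contains no descendant of EmailOpen and blocks every backdoor path.
No other singleton works — e.g. {Seasonality} leaves P2 open — so {CouponUse} is the unique smallest valid adjustment set.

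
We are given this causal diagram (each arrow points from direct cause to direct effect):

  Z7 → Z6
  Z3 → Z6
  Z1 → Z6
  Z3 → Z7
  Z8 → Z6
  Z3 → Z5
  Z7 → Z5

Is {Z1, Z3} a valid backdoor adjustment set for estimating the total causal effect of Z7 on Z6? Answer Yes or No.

Backdoor paths from Z7 to Z6 (paths whose first edge points into Z7):
  P1: Z7 <- Z3 -> Z6
Condition 1 (no descendant of Z7 in the set): holds — descendants of Z7 are {Z5, Z6}; none are in {Z1, Z3}.
Condition 2 (every backdoor path blocked by {Z1, Z3}):
  P1: blocked at fork node Z3 ∈ conditioning set.
{Z1, Z3} satisfies the backdoor criterion.

Yes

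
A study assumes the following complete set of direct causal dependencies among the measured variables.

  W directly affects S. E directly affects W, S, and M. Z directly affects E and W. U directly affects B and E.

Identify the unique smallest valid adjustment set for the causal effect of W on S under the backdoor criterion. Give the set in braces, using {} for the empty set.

Variables eligible for adjustment (non-descendants of W, excluding W and S): {B, E, M, U, Z}.
Backdoor paths from W to S:
  P1: W <- Z -> E -> S
  P2: W <- E -> S
The empty set is not sufficient: P1 (W <- Z -> E -> S) has no collider blocking it and no conditioned non-collider, so it is open.
Try {E}:
  P1: blocked at chain node E ∈ conditioning set.
  P2: blocked at fork node E ∈ conditioning set.
{E} contains no descendant of W and blocks every backdoor path.
No other singleton works — e.g. {U} leaves P1 open — so {E} is the unique smallest valid adjustment set.

{E}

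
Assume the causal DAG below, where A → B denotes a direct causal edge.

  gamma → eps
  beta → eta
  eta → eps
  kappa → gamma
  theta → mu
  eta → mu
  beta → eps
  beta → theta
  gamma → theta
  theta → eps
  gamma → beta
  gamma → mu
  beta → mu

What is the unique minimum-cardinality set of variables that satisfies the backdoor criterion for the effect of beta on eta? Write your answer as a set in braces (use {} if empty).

Variables eligible for adjustment (non-descendants of beta, excluding beta and eta): {gamma, kappa}.
Backdoor paths from beta to eta:
  P1: beta <- gamma -> theta -> mu <- eta
  P2: beta <- gamma -> theta -> eps <- eta
  P3: beta <- gamma -> mu <- theta -> eps <- eta
  P4: beta <- gamma -> mu <- eta
  P5: beta <- gamma -> eps <- theta -> mu <- eta
  P6: beta <- gamma -> eps <- eta
Each backdoor path contains an unconditioned collider, so every path is already blocked with the empty conditioning set:
  P1: blocked at collider mu (neither it nor any descendant is in the conditioning set).
  P2: blocked at collider eps (neither it nor any descendant is in the conditioning set).
  P3: blocked at collider mu (neither it nor any descendant is in the conditioning set).
  P4: blocked at collider mu (neither it nor any descendant is in the conditioning set).
  P5: blocked at collider eps (neither it nor any descendant is in the conditioning set).
  P6: blocked at collider eps (neither it nor any descendant is in the conditioning set).
The empty set is therefore the unique smallest valid set.

{}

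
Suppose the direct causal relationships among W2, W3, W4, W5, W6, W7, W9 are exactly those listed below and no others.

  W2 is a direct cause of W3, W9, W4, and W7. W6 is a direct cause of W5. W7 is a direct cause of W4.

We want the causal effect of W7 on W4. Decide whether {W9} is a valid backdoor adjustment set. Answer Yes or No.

Backdoor paths from W7 to W4 (paths whose first edge points into W7):
  P1: W7 <- W2 -> W4
Condition 1 (no descendant of W7 in the set): holds — descendants of W7 are {W4}; none are in {W9}.
Condition 2 (every backdoor path blocked by {W9}):
  P1: open — no interior node is in the conditioning set.
{W9} does not satisfy the backdoor criterion.

No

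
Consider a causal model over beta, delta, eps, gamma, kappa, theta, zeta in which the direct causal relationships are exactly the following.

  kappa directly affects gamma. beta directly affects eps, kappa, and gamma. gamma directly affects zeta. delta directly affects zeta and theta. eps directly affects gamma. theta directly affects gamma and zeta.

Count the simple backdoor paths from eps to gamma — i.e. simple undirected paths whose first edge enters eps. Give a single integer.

A backdoor path from eps to gamma is any simple undirected path whose first edge points into eps (i.e. leaves eps via a parent).
Parents of eps: {beta}.
Enumerating:
  P1: eps <- beta -> kappa -> gamma
  P2: eps <- beta -> gamma
That exhausts the simple backdoor paths. Count: 2.

2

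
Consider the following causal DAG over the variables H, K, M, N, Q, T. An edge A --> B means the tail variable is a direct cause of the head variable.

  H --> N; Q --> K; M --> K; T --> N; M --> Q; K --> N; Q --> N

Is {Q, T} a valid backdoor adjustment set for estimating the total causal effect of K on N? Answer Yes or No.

Backdoor paths from K to N (paths whose first edge points into K):
  P1: K <- M -> Q -> N
  P2: K <- Q -> N
Condition 1 (no descendant of K in the set): holds — descendants of K are {N}; none are in {Q, T}.
Condition 2 (every backdoor path blocked by {Q, T}):
  P1: blocked at chain node Q ∈ conditioning set.
  P2: blocked at fork node Q ∈ conditioning set.
{Q, T} satisfies the backdoor criterion.

Yes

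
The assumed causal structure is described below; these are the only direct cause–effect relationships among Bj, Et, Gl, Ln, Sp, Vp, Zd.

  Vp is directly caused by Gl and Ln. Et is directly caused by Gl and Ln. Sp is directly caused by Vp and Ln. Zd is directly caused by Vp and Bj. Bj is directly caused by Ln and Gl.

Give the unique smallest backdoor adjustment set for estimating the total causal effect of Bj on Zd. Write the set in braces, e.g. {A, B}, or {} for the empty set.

Variables eligible for adjustment (non-descendants of Bj, excluding Bj and Zd): {Et, Gl, Ln, Sp, Vp}.
Backdoor paths from Bj to Zd:
  P1: Bj <- Ln -> Vp -> Zd
  P2: Bj <- Ln -> Et <- Gl -> Vp -> Zd
  P3: Bj <- Ln -> Sp <- Vp -> Zd
  P4: Bj <- Gl -> Vp -> Zd
  P5: Bj <- Gl -> Et <- Ln -> Vp -> Zd
  P6: Bj <- Gl -> Et <- Ln -> Sp <- Vp -> Zd
The empty set is not sufficient: P1 (Bj <- Ln -> Vp -> Zd) has no collider blocking it and no conditioned non-collider, so it is open.
Try {Vp}:
  P1: blocked at chain node Vp ∈ conditioning set.
  P2: blocked at collider Et (neither it nor any descendant is in the conditioning set).
  P3: blocked at collider Sp (neither it nor any descendant is in the conditioning set).
  P4: blocked at chain node Vp ∈ conditioning set.
  P5: blocked at collider Et (neither it nor any descendant is in the conditioning set).
  P6: blocked at collider Et (neither it nor any descendant is in the conditioning set).
{Vp} contains no descendant of Bj and blocks every backdoor path.
No other singleton works — e.g. {Ln} leaves P4 open — so {Vp} is the unique smallest valid adjustment set.

{Vp}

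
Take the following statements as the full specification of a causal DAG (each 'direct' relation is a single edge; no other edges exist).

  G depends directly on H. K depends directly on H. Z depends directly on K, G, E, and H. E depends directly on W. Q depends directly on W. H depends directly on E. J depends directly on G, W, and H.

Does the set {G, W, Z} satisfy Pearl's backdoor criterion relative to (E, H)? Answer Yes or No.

Backdoor paths from E to H (paths whose first edge points into E):
  P1: E <- W -> J <- H
  P2: E <- W -> J <- G <- H
  P3: E <- W -> J <- G -> Z <- H
  P4: E <- W -> J <- G -> Z <- K <- H
Condition 1 (no descendant of E in the set): FAILS — G and Z are descendants of E.
Condition 2 (every backdoor path blocked by {G, W, Z}):
  P1: blocked at fork node W ∈ conditioning set.
  P2: blocked at fork node W ∈ conditioning set.
  P3: blocked at fork node W ∈ conditioning set.
  P4: blocked at fork node W ∈ conditioning set.
{G, W, Z} does not satisfy the backdoor criterion.

No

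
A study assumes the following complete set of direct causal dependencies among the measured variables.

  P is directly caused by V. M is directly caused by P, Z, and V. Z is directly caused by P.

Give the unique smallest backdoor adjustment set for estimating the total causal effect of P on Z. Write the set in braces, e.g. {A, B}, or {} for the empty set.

Variables eligible for adjustment (non-descendants of P, excluding P and Z): {V}.
Backdoor paths from P to Z:
  P1: P <- V -> M <- Z
Each backdoor path contains an unconditioned collider, so every path is already blocked with the empty conditioning set:
  P1: blocked at collider M (neither it nor any descendant is in the conditioning set).
The empty set is therefore the unique smallest valid set.

{}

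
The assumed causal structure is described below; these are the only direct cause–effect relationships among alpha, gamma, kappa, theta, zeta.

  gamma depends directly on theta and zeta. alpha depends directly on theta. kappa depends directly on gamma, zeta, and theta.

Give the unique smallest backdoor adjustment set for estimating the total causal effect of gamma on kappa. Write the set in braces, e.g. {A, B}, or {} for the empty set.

Variables eligible for adjustment (non-descendants of gamma, excluding gamma and kappa): {alpha, theta, zeta}.
Backdoor paths from gamma to kappa:
  P1: gamma <- theta -> kappa
  P2: gamma <- zeta -> kappa
The empty set is not sufficient: P1 (gamma <- theta -> kappa) has no collider blocking it and no conditioned non-collider, so it is open.
Try {theta, zeta}:
  P1: blocked at fork node theta ∈ conditioning set.
  P2: blocked at fork node zeta ∈ conditioning set.
{theta, zeta} contains no descendant of gamma and blocks every backdoor path.
Every element of {theta, zeta} is needed (dropping theta leaves P1 open; dropping zeta leaves P2 open), so no proper subset is valid.
Among all size-2 subsets of the eligible variables, only {theta, zeta} blocks every backdoor path, so it is the unique smallest valid adjustment set.

{theta, zeta}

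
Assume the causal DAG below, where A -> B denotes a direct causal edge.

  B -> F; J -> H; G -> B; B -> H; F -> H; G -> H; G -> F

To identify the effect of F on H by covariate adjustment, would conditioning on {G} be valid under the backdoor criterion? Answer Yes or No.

No

Backdoor paths from F to H (paths whose first edge points into F):
  P1: F <- G -> B -> H
  P2: F <- G -> H
  P3: F <- B <- G -> H
  P4: F <- B -> H
Condition 1 (no descendant of F in the set): holds — descendants of F are {H}; none are in {G}.
Condition 2 (every backdoor path blocked by {G}):
  P1: blocked at fork node G ∈ conditioning set.
  P2: blocked at fork node G ∈ conditioning set.
  P3: blocked at fork node G ∈ conditioning set.
  P4: open — no interior node is in the conditioning set.
{G} does not satisfy the backdoor criterion.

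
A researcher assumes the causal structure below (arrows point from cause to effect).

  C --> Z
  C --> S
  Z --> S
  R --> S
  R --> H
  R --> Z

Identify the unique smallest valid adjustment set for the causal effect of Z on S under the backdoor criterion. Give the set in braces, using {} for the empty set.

{C, R}

Variables eligible for adjustment (non-descendants of Z, excluding Z and S): {C, H, R}.
Backdoor paths from Z to S:
  P1: Z <- R -> S
  P2: Z <- C -> S
The empty set is not sufficient: P1 (Z <- R -> S) has no collider blocking it and no conditioned non-collider, so it is open.
Try {C, R}:
  P1: blocked at fork node R ∈ conditioning set.
  P2: blocked at fork node C ∈ conditioning set.
{C, R} contains no descendant of Z and blocks every backdoor path.
Every element of {C, R} is needed (dropping C leaves P2 open; dropping R leaves P1 open), so no proper subset is valid.
Among all size-2 subsets of the eligible variables, only {C, R} blocks every backdoor path, so it is the unique smallest valid adjustment set.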